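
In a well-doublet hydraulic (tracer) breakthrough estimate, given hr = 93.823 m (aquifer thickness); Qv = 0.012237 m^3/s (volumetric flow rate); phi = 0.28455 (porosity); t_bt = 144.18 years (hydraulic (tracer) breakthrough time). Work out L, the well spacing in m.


L = sqrt(t_bt*365.25*86400*3*Qv / (pi*hr*phi))
L = sqrt(144.18*365.25*86400*3*0.012237 / (pi*93.823*0.28455))
L = 1411.2 m


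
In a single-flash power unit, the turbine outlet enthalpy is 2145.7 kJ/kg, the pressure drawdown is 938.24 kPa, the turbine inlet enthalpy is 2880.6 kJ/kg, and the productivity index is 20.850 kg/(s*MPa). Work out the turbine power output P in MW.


Step 1: mdot = PI * dP / 1000 = 20.85 * 938.24 / 1000 = 19.56230 kg/s
Step 2: P = mdot*(h_in - h_out)/1000 = 19.56230*(2880.6 - 2145.7)/1000 = 14.376 MW
P = 14.376 MW


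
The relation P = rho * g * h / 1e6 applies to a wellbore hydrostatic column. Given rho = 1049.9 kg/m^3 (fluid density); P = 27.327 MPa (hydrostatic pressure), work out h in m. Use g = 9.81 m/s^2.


h = P * 1e6 / (g * rho)
h = 27.327 * 1e6 / (9.81 * 1049.9)
h = 2653.2 m


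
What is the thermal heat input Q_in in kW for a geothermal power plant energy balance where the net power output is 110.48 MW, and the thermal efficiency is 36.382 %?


Q_in = W_net / (eta / 100)
Q_in = 110.48 / (36.382 / 100)
Q_in = 303.6666 MW
Convert: 303.6666 MW * 1000.0 = 3.0367e+05 kW
Q_in = 3.0367e+05 kW


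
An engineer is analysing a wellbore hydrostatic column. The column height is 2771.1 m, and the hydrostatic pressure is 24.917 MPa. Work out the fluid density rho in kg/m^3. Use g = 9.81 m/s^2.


rho = P * 1e6 / (g * h)
rho = 24.917 * 1e6 / (9.81 * 2771.1)
rho = 916.59 kg/m^3


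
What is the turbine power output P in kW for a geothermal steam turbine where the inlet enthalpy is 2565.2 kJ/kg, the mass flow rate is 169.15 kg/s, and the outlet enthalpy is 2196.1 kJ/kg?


P = mdot * (h_in - h_out) / 1000
P = 169.15 * (2565.2 - 2196.1) / 1000
P = 62.43326 MW
Convert: 62.43326 MW * 1000.0 = 62433 kW
P = 62433 kW


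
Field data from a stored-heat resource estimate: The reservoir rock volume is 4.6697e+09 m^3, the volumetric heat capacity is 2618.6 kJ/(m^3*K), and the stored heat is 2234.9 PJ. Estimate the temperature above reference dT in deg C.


dT = Q_s * 1e12 / (Vr * rhoc)
dT = 2234.9 * 1e12 / (4.6697e+09 * 2618.6)
dT = 182.7679 K
Convert (temperature difference, 1 K = 1 deg C): 182.7679 K = 182.7679 deg C
dT = 182.77 deg C


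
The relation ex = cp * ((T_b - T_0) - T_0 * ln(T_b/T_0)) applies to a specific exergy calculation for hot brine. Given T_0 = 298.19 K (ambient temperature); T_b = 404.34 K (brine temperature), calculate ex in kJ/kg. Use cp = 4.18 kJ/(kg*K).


ex = cp * ((T_b - T_0) - T_0 * ln(T_b/T_0))
ex = 4.18 * ((404.34 - 298.19) - 298.19 * ln(404.34/298.19))
ex = 64.136 kJ/kg


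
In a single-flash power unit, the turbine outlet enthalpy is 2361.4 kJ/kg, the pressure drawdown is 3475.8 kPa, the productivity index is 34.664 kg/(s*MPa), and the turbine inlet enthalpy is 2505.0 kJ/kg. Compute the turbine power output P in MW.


Step 1: mdot = PI * dP / 1000 = 34.664 * 3475.8 / 1000 = 120.4851 kg/s
Step 2: P = mdot*(h_in - h_out)/1000 = 120.4851*(2505.0 - 2361.4)/1000 = 17.302 MW
P = 17.302 MW


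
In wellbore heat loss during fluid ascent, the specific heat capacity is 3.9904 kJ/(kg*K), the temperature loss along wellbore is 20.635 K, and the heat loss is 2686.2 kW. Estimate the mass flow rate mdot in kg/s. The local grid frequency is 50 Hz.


mdot = Q_loss / (cp * dT)
mdot = 2686.2 / (3.9904 * 20.635)
mdot = 32.623 kg/s


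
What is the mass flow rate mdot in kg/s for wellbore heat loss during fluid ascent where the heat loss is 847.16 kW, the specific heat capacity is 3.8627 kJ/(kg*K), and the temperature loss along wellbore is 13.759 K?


mdot = Q_loss / (cp * dT)
mdot = 847.16 / (3.8627 * 13.759)
mdot = 15.940 kg/s


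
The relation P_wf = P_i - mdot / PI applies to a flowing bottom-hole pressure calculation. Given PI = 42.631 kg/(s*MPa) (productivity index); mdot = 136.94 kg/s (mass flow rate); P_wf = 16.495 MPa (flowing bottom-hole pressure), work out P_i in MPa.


P_i = P_wf + mdot / PI
P_i = 16.495 + 136.94 / 42.631
P_i = 19.707 MPa


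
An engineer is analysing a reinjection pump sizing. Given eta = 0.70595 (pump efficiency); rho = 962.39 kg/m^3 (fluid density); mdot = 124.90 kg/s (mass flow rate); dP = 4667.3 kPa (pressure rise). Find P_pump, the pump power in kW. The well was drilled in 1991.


P_pump = mdot * dP / (rho * eta)
P_pump = 124.90 * 4667.3 / (962.39 * 0.70595)
P_pump = 858.03 kW


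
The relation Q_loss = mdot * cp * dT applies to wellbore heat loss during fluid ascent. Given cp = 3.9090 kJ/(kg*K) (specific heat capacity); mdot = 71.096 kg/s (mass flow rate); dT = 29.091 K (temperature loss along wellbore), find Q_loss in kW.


Q_loss = mdot * cp * dT
Q_loss = 71.096 * 3.9090 * 29.091
Q_loss = 8084.8 kW


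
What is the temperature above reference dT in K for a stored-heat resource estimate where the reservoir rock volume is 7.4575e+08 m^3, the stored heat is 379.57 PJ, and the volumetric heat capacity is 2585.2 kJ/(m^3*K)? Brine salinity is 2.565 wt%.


dT = Q_s * 1e12 / (Vr * rhoc)
dT = 379.57 * 1e12 / (7.4575e+08 * 2585.2)
dT = 196.88 K


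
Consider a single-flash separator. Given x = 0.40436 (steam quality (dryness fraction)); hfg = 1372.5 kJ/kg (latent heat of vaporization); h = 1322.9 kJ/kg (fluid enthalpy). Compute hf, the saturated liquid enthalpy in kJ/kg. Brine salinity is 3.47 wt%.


hf = h - x * hfg
hf = 1322.9 - 0.40436 * 1372.5
hf = 767.92 kJ/kg


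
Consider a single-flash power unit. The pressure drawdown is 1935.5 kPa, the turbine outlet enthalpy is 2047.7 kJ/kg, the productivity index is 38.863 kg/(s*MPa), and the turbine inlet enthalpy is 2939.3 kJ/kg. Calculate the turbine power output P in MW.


Step 1: mdot = PI * dP / 1000 = 38.863 * 1935.5 / 1000 = 75.21934 kg/s
Step 2: P = mdot*(h_in - h_out)/1000 = 75.21934*(2939.3 - 2047.7)/1000 = 67.066 MW
P = 67.066 MW


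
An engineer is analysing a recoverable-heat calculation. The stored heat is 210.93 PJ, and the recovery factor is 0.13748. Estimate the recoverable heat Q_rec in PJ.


Q_rec = Q_s * RF
Q_rec = 210.93 * 0.13748
Q_rec = 28.999 PJ


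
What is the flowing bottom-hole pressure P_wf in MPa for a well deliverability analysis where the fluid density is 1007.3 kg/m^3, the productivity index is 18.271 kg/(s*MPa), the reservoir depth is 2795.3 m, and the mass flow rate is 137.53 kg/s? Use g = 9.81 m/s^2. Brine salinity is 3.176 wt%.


Step 1: P_i = rho*g*h/1e6 = 1007.3*9.81*2795.3/1e6 = 27.62207 MPa
Step 2: P_wf = P_i - mdot/PI = 27.62207 - 137.53/18.271 = 20.095 MPa
P_wf = 20.095 MPa


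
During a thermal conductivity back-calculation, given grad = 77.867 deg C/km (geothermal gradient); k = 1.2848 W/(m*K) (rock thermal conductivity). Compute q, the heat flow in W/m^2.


q = k * grad / 1000
q = 1.2848 * 77.867 / 1000
q = 0.10004 W/m^2


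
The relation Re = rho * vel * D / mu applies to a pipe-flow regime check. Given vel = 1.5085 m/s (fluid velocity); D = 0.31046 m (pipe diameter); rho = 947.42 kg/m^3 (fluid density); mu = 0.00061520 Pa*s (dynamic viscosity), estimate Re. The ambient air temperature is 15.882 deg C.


Re = rho * vel * D / mu
Re = 947.42 * 1.5085 * 0.31046 / 0.00061520
Re = 7.2124e+05


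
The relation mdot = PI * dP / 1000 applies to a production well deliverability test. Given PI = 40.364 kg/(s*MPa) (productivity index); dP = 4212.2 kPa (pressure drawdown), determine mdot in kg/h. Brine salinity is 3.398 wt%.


mdot = PI * dP / 1000
mdot = 40.364 * 4212.2 / 1000
mdot = 170.0212 kg/s
Convert: 170.0212 kg/s * 3600.0 = 6.1208e+05 kg/h
mdot = 6.1208e+05 kg/h


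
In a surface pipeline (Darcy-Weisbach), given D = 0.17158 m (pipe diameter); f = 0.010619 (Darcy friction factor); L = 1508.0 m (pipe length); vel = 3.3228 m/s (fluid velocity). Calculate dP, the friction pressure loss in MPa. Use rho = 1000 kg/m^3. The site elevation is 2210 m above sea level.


dP = f * (L/D) * (rho*vel^2/2) / 1000
dP = 0.010619 * (1508.0/0.17158) * (1000*3.3228^2/2) / 1000
dP = 515.2247 kPa
Convert: 515.2247 kPa * 0.001 = 0.51522 MPa
dP = 0.51522 MPa


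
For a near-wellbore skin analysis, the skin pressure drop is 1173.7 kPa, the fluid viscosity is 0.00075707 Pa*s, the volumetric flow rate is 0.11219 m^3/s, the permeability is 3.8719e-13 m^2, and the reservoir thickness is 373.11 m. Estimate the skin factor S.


S = dP_s * 1000 * 2*pi*k*hr / (q*mu)
S = 1173.7 * 1000 * 2*pi*3.8719e-13*373.11 / (0.11219*0.00075707)
S = 12.543


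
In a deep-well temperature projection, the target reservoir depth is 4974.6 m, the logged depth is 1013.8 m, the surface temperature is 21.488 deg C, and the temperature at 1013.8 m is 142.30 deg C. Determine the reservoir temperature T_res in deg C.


Step 1: grad = (T_d1 - T_surf)/d1 * 1000 = (142.3 - 21.488)/1013.8 * 1000 = 119.1675 deg C/km
Step 2: T_res = T_surf + grad*d2/1000 = 21.488 + 119.1675*4974.6/1000 = 614.30 deg C
T_res = 614.30 deg C


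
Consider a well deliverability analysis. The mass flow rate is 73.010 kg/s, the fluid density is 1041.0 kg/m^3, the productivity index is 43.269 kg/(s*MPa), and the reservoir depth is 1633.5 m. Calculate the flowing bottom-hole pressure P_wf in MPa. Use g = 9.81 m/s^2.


Step 1: P_i = rho*g*h/1e6 = 1041.0*9.81*1633.5/1e6 = 16.68165 MPa
Step 2: P_wf = P_i - mdot/PI = 16.68165 - 73.01/43.269 = 14.994 MPa
P_wf = 14.994 MPa


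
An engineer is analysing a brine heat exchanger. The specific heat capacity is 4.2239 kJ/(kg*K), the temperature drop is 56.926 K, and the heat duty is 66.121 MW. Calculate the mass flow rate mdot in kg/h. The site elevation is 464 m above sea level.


mdot = Q * 1000 / (cp * dT)
mdot = 66.121 * 1000 / (4.2239 * 56.926)
mdot = 274.9889 kg/s
Convert: 274.9889 kg/s * 3600.0 = 9.8996e+05 kg/h
mdot = 9.8996e+05 kg/h


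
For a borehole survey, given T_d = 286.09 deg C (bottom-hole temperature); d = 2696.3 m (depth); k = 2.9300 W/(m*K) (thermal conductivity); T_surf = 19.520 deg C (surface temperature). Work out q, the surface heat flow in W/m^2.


Step 1: grad = (T_d - T_surf)/d * 1000 = (286.09 - 19.52)/2696.3 * 1000 = 98.86511 deg C/km
Step 2: q = k * grad / 1000 = 2.93 * 98.86511 / 1000 = 0.28967 W/m^2
q = 0.28967 W/m^2


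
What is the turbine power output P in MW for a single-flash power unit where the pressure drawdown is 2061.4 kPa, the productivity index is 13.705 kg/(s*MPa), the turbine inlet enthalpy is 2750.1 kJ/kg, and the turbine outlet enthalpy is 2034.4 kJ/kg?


Step 1: mdot = PI * dP / 1000 = 13.705 * 2061.4 / 1000 = 28.25149 kg/s
Step 2: P = mdot*(h_in - h_out)/1000 = 28.25149*(2750.1 - 2034.4)/1000 = 20.220 MW
P = 20.220 MW


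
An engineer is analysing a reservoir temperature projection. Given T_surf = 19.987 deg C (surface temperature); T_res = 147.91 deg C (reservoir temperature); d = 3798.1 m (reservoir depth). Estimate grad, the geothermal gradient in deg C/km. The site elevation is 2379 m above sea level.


grad = (T_res - T_surf) / d * 1000
grad = (147.91 - 19.987) / 3798.1 * 1000
grad = 33.681 deg C/km


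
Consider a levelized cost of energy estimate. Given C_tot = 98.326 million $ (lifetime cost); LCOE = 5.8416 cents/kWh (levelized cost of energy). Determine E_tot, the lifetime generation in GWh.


E_tot = C_tot / LCOE * 100
E_tot = 98.326 / 5.8416 * 100
E_tot = 1683.2 GWh


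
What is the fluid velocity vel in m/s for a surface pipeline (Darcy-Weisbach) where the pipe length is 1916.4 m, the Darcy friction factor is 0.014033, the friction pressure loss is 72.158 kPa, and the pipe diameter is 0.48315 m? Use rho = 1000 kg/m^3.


vel = sqrt(dP*1000*2*D / (f*L*rho))
vel = sqrt(72.158*1000*2*0.48315 / (0.014033*1916.4*1000))
vel = 1.6102 m/s


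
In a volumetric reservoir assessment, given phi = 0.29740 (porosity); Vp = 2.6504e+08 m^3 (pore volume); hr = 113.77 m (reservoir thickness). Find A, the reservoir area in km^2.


A = Vp / (1e6 * hr * phi)
A = 2.6504e+08 / (1e6 * 113.77 * 0.29740)
A = 7.8333 km^2


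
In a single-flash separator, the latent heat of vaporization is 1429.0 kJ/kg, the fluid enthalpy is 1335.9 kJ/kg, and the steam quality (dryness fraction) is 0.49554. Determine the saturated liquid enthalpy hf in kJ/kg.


hf = h - x * hfg
hf = 1335.9 - 0.49554 * 1429.0
hf = 627.77 kJ/kg


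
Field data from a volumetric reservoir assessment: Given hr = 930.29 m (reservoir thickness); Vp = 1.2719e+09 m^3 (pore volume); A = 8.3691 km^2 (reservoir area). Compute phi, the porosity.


phi = Vp / (A * 1e6 * hr)
phi = 1.2719e+09 / (8.3691 * 1e6 * 930.29)
phi = 0.16336


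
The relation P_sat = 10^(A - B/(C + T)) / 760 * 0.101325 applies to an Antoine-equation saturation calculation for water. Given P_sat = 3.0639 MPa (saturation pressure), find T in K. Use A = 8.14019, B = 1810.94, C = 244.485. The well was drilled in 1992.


T = B / (A - log10(P_sat * 760 / 0.101325)) - C
T = 1810.94 / (8.14019 - log10(3.0639 * 760 / 0.101325)) - 244.485
T = 234.7495 deg C
Convert to K: 234.7495 + 273.15 = 507.90 K
T = 507.90 K


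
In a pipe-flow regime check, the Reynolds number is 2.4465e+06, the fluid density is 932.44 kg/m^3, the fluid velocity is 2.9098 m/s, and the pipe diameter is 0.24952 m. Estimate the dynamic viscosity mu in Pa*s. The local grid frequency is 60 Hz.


mu = rho * vel * D / Re
mu = 932.44 * 2.9098 * 0.24952 / 2.4465e+06
mu = 0.00027672 Pa*s


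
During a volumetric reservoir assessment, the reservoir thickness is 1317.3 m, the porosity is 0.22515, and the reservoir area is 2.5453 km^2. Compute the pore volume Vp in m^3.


Vp = A * 1e6 * hr * phi
Vp = 2.5453 * 1e6 * 1317.3 * 0.22515
Vp = 7.5491e+08 m^3


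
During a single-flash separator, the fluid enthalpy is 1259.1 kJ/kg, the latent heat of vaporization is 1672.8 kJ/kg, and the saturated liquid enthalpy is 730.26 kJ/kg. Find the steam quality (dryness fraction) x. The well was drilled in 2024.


x = (h - hf) / hfg
x = (1259.1 - 730.26) / 1672.8
x = 0.31614


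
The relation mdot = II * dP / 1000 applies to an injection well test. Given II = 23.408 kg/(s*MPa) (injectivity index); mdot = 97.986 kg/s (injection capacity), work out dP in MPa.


dP = mdot * 1000 / II
dP = 97.986 * 1000 / 23.408
dP = 4186.005 kPa
Convert: 4186.005 kPa * 0.001 = 4.1860 MPa
dP = 4.1860 MPa


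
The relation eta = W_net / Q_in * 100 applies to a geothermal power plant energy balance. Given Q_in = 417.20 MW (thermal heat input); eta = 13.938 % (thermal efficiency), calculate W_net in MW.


W_net = eta / 100 * Q_in
W_net = 13.938 / 100 * 417.20
W_net = 58.149 MW


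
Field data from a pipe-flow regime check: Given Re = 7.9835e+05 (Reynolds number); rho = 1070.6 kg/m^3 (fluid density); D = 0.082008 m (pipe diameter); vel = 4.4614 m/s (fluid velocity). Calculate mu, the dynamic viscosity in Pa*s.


mu = rho * vel * D / Re
mu = 1070.6 * 4.4614 * 0.082008 / 7.9835e+05
mu = 0.00049064 Pa*s


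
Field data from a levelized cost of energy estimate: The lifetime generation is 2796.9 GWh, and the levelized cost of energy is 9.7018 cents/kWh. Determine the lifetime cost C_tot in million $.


C_tot = LCOE / 100 * E_tot
C_tot = 9.7018 / 100 * 2796.9
C_tot = 271.35 million $


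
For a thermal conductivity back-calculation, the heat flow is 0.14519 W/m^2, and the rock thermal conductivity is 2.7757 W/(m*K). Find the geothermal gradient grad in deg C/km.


grad = q / k * 1000
grad = 0.14519 / 2.7757 * 1000
grad = 52.308 deg C/km


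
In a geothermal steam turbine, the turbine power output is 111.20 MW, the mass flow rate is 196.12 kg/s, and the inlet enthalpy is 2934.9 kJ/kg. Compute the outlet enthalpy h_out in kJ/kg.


h_out = h_in - P * 1000 / mdot
h_out = 2934.9 - 111.20 * 1000 / 196.12
h_out = 2367.9 kJ/kg


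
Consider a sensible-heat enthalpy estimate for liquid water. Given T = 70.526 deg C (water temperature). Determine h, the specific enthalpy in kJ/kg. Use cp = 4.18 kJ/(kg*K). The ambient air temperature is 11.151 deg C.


h = cp * T
h = 4.18 * 70.526
h = 294.80 kJ/kg


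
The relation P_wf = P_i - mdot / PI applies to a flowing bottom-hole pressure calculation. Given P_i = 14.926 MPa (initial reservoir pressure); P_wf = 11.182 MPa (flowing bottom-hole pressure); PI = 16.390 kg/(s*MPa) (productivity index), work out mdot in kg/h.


mdot = (P_i - P_wf) * PI
mdot = (14.926 - 11.182) * 16.390
mdot = 61.36416 kg/s
Convert: 61.36416 kg/s * 3600.0 = 2.2091e+05 kg/h
mdot = 2.2091e+05 kg/h


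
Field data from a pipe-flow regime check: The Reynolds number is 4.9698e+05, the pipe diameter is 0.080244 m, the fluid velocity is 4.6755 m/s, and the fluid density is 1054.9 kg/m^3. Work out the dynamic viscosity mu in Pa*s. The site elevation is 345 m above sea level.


mu = rho * vel * D / Re
mu = 1054.9 * 4.6755 * 0.080244 / 4.9698e+05
mu = 0.00079637 Pa*s


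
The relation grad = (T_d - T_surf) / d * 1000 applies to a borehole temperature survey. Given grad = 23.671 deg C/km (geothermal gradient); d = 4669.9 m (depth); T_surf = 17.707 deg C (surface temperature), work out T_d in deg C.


T_d = T_surf + grad * d / 1000
T_d = 17.707 + 23.671 * 4669.9 / 1000
T_d = 128.25 deg C


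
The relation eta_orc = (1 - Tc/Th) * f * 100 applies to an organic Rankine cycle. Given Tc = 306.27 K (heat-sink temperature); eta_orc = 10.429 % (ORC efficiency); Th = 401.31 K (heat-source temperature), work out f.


f = (eta_orc/100) / (1 - Tc/Th)
f = (10.429/100) / (1 - 306.27/401.31)
f = 0.44037


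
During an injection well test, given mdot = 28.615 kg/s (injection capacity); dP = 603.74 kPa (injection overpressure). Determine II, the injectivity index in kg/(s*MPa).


II = mdot * 1000 / dP
II = 28.615 * 1000 / 603.74
II = 47.396 kg/(s*MPa)


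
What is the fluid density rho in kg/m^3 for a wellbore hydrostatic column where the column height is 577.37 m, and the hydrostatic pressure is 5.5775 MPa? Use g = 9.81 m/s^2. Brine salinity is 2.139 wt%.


rho = P * 1e6 / (g * h)
rho = 5.5775 * 1e6 / (9.81 * 577.37)
rho = 984.73 kg/m^3


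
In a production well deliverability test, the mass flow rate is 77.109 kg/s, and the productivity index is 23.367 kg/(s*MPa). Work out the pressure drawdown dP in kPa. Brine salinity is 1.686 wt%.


dP = mdot * 1000 / PI
dP = 77.109 * 1000 / 23.367
dP = 3299.9 kPa


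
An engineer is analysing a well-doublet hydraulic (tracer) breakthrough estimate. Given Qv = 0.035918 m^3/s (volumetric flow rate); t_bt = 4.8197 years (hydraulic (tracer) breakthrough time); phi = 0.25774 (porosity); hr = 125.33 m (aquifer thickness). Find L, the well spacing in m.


L = sqrt(t_bt*365.25*86400*3*Qv / (pi*hr*phi))
L = sqrt(4.8197*365.25*86400*3*0.035918 / (pi*125.33*0.25774))
L = 401.87 m


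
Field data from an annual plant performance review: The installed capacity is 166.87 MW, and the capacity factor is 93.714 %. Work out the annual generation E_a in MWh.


E_a = CF / 100 * cap * 8760
E_a = 93.714 / 100 * 166.87 * 8760
E_a = 1.3699e+06 MWh


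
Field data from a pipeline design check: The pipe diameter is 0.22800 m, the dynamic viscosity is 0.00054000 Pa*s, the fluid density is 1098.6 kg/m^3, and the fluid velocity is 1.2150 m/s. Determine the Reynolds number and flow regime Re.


Step 1: Re = rho*vel*D/mu = 1098.6*1.215*0.228/0.00054 = 5.6358e+05
Step 2: Re = 5.6358e+05 > 4000, so flow is turbulent.
Re = 5.6358e+05 (turbulent)


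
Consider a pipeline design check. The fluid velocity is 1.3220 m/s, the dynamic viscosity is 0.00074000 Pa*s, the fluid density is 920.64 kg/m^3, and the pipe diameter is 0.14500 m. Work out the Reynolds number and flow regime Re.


Step 1: Re = rho*vel*D/mu = 920.64*1.322*0.145/0.00074 = 2.3848e+05
Step 2: Re = 2.3848e+05 > 4000, so flow is turbulent.
Re = 2.3848e+05 (turbulent)


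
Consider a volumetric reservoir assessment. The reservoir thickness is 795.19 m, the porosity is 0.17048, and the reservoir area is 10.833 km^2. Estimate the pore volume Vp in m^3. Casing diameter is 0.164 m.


Vp = A * 1e6 * hr * phi
Vp = 10.833 * 1e6 * 795.19 * 0.17048
Vp = 1.4686e+09 m^3


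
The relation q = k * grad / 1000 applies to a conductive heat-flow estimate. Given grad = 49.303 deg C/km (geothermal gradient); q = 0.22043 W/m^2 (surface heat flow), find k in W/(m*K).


k = q * 1000 / grad
k = 0.22043 * 1000 / 49.303
k = 4.4709 W/(m*K)


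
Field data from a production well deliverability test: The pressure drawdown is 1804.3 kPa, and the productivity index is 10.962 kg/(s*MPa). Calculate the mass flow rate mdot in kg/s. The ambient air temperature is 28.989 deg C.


mdot = PI * dP / 1000
mdot = 10.962 * 1804.3 / 1000
mdot = 19.779 kg/s


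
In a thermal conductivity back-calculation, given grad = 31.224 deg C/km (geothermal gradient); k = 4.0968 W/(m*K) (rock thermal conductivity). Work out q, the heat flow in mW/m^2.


q = k * grad / 1000
q = 4.0968 * 31.224 / 1000
q = 0.1279185 W/m^2
Convert: 0.1279185 W/m^2 * 1000.0 = 127.92 mW/m^2
q = 127.92 mW/m^2


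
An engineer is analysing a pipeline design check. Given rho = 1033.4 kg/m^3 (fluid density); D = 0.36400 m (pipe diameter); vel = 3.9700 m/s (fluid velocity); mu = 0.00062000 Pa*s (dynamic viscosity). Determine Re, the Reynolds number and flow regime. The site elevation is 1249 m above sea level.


Step 1: Re = rho*vel*D/mu = 1033.4*3.97*0.364/0.00062 = 2.4086e+06
Step 2: Re = 2.4086e+06 > 4000, so flow is turbulent.
Re = 2.4086e+06 (turbulent)


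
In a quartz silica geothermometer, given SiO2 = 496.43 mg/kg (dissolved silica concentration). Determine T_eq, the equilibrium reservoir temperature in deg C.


T_eq = 1309 / (5.19 - log10(SiO2)) - 273.15
T_eq = 1309 / (5.19 - log10(496.43)) - 273.15
T_eq = 251.68 deg C


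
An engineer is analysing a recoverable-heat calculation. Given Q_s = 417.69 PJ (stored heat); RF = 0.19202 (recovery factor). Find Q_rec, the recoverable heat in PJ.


Q_rec = Q_s * RF
Q_rec = 417.69 * 0.19202
Q_rec = 80.205 PJ


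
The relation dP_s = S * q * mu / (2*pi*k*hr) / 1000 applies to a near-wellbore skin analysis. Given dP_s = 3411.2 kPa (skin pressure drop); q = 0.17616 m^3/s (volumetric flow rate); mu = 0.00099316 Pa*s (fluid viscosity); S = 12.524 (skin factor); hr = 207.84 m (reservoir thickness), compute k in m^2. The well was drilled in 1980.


k = S*q*mu / (2*pi*dP_s*1000*hr)
k = 12.524*0.17616*0.00099316 / (2*pi*3411.2*1000*207.84)
k = 4.9187e-13 m^2


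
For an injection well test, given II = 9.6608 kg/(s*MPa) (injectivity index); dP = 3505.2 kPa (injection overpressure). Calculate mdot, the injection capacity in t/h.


mdot = II * dP / 1000
mdot = 9.6608 * 3505.2 / 1000
mdot = 33.86304 kg/s
Convert: 33.86304 kg/s * 3.6 = 121.91 t/h
mdot = 121.91 t/h


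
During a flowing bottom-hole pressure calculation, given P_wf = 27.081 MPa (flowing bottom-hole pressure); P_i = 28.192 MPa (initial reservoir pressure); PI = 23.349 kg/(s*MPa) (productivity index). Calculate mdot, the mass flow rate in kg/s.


mdot = (P_i - P_wf) * PI
mdot = (28.192 - 27.081) * 23.349
mdot = 25.941 kg/s


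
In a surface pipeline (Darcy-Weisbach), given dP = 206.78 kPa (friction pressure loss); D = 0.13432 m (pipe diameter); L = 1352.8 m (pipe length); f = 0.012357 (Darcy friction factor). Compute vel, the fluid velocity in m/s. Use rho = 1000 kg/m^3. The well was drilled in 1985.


vel = sqrt(dP*1000*2*D / (f*L*rho))
vel = sqrt(206.78*1000*2*0.13432 / (0.012357*1352.8*1000))
vel = 1.8229 m/s


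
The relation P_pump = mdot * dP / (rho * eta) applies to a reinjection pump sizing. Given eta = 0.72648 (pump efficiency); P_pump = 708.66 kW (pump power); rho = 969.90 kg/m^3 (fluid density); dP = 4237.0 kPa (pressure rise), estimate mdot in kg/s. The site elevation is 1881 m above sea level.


mdot = P_pump * rho * eta / dP
mdot = 708.66 * 969.90 * 0.72648 / 4237.0
mdot = 117.85 kg/s


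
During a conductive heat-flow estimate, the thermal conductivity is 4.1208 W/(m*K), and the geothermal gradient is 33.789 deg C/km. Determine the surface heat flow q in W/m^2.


q = k * grad / 1000
q = 4.1208 * 33.789 / 1000
q = 0.13924 W/m^2


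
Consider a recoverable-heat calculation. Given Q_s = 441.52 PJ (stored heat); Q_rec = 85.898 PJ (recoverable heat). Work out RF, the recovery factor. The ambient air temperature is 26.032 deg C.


RF = Q_rec / Q_s
RF = 85.898 / 441.52
RF = 0.19455


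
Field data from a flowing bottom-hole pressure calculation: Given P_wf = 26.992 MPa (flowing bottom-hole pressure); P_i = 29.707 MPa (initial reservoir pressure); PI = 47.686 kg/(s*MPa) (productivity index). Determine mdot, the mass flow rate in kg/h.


mdot = (P_i - P_wf) * PI
mdot = (29.707 - 26.992) * 47.686
mdot = 129.4675 kg/s
Convert: 129.4675 kg/s * 3600.0 = 4.6608e+05 kg/h
mdot = 4.6608e+05 kg/h


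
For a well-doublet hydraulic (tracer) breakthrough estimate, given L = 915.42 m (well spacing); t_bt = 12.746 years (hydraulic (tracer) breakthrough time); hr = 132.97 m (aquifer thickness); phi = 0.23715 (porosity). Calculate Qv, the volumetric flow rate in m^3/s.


Qv = pi*hr*phi*L^2 / (3*t_bt*365.25*86400)
Qv = pi*132.97*0.23715*915.42^2 / (3*12.746*365.25*86400)
Qv = 0.068797 m^3/s


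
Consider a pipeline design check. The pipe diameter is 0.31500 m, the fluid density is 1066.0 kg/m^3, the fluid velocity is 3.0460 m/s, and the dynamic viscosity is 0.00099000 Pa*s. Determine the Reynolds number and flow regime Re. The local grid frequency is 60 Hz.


Step 1: Re = rho*vel*D/mu = 1066.0*3.046*0.315/0.00099 = 1.0331e+06
Step 2: Re = 1.0331e+06 > 4000, so flow is turbulent.
Re = 1.0331e+06 (turbulent)


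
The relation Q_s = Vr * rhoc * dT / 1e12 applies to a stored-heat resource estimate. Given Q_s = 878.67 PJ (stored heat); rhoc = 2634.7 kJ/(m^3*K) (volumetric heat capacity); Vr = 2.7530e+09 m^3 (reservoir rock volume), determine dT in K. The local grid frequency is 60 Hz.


dT = Q_s * 1e12 / (Vr * rhoc)
dT = 878.67 * 1e12 / (2.7530e+09 * 2634.7)
dT = 121.14 K


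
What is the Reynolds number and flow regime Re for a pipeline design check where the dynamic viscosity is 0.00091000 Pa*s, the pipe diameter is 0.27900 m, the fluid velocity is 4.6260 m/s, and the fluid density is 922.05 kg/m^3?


Step 1: Re = rho*vel*D/mu = 922.05*4.626*0.279/0.00091 = 1.3077e+06
Step 2: Re = 1.3077e+06 > 4000, so flow is turbulent.
Re = 1.3077e+06 (turbulent)


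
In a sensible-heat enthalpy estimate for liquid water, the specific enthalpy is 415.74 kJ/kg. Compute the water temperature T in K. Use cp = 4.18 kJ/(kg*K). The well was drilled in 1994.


T = h / cp
T = 415.74 / 4.18
T = 99.45933 deg C
Convert to K: 99.45933 + 273.15 = 372.61 K
T = 372.61 K


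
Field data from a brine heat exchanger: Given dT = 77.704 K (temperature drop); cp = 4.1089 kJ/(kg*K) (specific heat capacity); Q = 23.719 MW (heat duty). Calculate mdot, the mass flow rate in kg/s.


mdot = Q * 1000 / (cp * dT)
mdot = 23.719 * 1000 / (4.1089 * 77.704)
mdot = 74.289 kg/s


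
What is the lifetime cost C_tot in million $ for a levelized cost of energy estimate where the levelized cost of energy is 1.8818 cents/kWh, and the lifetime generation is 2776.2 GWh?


C_tot = LCOE / 100 * E_tot
C_tot = 1.8818 / 100 * 2776.2
C_tot = 52.243 million $


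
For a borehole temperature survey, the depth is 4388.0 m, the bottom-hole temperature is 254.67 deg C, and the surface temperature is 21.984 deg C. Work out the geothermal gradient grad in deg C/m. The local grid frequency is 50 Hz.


grad = (T_d - T_surf) / d * 1000
grad = (254.67 - 21.984) / 4388.0 * 1000
grad = 53.02780 deg C/km
Convert: 53.02780 deg C/km * 0.001 = 0.053028 deg C/m
grad = 0.053028 deg C/m


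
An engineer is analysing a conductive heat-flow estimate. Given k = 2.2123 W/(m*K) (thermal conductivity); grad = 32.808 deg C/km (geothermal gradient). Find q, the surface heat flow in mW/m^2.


q = k * grad / 1000
q = 2.2123 * 32.808 / 1000
q = 0.07258114 W/m^2
Convert: 0.07258114 W/m^2 * 1000.0 = 72.581 mW/m^2
q = 72.581 mW/m^2


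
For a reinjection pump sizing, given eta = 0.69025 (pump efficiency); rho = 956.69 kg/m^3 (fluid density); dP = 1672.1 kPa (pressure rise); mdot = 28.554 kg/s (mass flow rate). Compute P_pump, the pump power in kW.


P_pump = mdot * dP / (rho * eta)
P_pump = 28.554 * 1672.1 / (956.69 * 0.69025)
P_pump = 72.302 kW


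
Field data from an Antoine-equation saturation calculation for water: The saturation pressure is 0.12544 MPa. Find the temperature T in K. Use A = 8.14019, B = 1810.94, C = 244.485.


T = B / (A - log10(P_sat * 760 / 0.101325)) - C
T = 1810.94 / (8.14019 - log10(0.12544 * 760 / 0.101325)) - 244.485
T = 106.0202 deg C
Convert to K: 106.0202 + 273.15 = 379.17 K
T = 379.17 K


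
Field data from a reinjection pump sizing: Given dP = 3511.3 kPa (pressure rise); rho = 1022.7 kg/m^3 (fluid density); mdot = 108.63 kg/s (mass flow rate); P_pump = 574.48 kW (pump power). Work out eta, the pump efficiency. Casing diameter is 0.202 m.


eta = mdot * dP / (rho * P_pump)
eta = 108.63 * 3511.3 / (1022.7 * 574.48)
eta = 0.64922


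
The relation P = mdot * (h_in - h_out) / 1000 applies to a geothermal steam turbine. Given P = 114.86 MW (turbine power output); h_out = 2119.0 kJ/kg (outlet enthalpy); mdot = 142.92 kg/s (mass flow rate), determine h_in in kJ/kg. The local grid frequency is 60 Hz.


h_in = h_out + P * 1000 / mdot
h_in = 2119.0 + 114.86 * 1000 / 142.92
h_in = 2922.7 kJ/kg


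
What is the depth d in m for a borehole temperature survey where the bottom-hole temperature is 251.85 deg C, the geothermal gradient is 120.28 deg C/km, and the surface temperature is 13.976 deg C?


d = (T_d - T_surf) / grad * 1000
d = (251.85 - 13.976) / 120.28 * 1000
d = 1977.7 m


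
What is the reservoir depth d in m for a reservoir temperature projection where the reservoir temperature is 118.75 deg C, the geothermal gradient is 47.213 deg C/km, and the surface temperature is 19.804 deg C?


d = (T_res - T_surf) / grad * 1000
d = (118.75 - 19.804) / 47.213 * 1000
d = 2095.7 m


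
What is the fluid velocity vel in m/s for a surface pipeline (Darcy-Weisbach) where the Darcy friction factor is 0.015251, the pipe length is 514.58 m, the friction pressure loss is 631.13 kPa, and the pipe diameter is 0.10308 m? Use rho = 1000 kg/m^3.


vel = sqrt(dP*1000*2*D / (f*L*rho))
vel = sqrt(631.13*1000*2*0.10308 / (0.015251*514.58*1000))
vel = 4.0718 m/s


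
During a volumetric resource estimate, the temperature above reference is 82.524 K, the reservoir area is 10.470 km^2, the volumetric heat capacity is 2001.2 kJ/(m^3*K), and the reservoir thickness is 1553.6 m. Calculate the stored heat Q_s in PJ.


Step 1: Vr = A*1e6*hr = 10.47*1e6*1553.6 = 1.626619e+10 m^3
Step 2: Q_s = Vr*rhoc*dT/1e12 = 1.626619e+10*2001.2*82.524/1e12 = 2686.3 PJ
Q_s = 2686.3 PJ


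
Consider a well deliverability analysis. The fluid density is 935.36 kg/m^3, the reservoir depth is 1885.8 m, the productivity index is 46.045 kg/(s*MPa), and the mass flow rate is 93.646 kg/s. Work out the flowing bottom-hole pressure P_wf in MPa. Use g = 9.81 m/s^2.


Step 1: P_i = rho*g*h/1e6 = 935.36*9.81*1885.8/1e6 = 17.30388 MPa
Step 2: P_wf = P_i - mdot/PI = 17.30388 - 93.646/46.045 = 15.270 MPa
P_wf = 15.270 MPa


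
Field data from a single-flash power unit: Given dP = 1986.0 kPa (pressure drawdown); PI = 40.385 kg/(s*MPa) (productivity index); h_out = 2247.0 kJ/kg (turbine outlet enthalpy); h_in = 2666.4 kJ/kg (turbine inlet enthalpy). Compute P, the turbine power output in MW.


Step 1: mdot = PI * dP / 1000 = 40.385 * 1986.0 / 1000 = 80.20461 kg/s
Step 2: P = mdot*(h_in - h_out)/1000 = 80.20461*(2666.4 - 2247.0)/1000 = 33.638 MW
P = 33.638 MW


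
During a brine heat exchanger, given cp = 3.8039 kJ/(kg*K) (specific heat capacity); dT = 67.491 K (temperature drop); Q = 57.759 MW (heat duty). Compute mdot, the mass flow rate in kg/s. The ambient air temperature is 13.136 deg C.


mdot = Q * 1000 / (cp * dT)
mdot = 57.759 * 1000 / (3.8039 * 67.491)
mdot = 224.98 kg/s


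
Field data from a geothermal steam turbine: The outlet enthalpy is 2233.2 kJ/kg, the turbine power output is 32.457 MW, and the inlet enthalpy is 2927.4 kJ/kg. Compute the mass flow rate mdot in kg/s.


mdot = P * 1000 / (h_in - h_out)
mdot = 32.457 * 1000 / (2927.4 - 2233.2)
mdot = 46.755 kg/s


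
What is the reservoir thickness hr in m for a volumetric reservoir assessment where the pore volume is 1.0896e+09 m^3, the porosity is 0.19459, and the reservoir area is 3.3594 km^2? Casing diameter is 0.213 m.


hr = Vp / (A * 1e6 * phi)
hr = 1.0896e+09 / (3.3594 * 1e6 * 0.19459)
hr = 1666.8 m


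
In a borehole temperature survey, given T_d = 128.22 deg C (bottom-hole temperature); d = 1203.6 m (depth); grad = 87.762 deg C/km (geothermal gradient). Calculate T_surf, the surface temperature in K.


T_surf = T_d - grad * d / 1000
T_surf = 128.22 - 87.762 * 1203.6 / 1000
T_surf = 22.58966 deg C
Convert to K: 22.58966 + 273.15 = 295.74 K
T_surf = 295.74 K


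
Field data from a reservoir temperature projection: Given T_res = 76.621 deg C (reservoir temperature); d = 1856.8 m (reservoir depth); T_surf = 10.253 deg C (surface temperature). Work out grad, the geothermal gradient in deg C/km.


grad = (T_res - T_surf) / d * 1000
grad = (76.621 - 10.253) / 1856.8 * 1000
grad = 35.743 deg C/km


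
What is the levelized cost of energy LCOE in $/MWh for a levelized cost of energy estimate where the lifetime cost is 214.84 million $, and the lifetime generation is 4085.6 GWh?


LCOE = C_tot / E_tot * 100
LCOE = 214.84 / 4085.6 * 100
LCOE = 5.258469 cents/kWh
Convert: 5.258469 cents/kWh * 10.0 = 52.585 $/MWh
LCOE = 52.585 $/MWh


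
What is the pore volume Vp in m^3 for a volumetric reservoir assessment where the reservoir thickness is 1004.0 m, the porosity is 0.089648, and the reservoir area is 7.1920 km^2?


Vp = A * 1e6 * hr * phi
Vp = 7.1920 * 1e6 * 1004.0 * 0.089648
Vp = 6.4733e+08 m^3


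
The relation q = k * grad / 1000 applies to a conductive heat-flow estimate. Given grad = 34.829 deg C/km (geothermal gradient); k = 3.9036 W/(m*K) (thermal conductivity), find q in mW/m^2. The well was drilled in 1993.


q = k * grad / 1000
q = 3.9036 * 34.829 / 1000
q = 0.1359585 W/m^2
Convert: 0.1359585 W/m^2 * 1000.0 = 135.96 mW/m^2
q = 135.96 mW/m^2


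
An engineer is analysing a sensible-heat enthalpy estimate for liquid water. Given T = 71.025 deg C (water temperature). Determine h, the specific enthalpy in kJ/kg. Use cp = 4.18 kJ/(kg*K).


h = cp * T
h = 4.18 * 71.025
h = 296.88 kJ/kg


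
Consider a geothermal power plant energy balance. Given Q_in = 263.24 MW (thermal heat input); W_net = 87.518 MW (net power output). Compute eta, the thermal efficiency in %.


eta = W_net / Q_in * 100
eta = 87.518 / 263.24 * 100
eta = 33.246 %


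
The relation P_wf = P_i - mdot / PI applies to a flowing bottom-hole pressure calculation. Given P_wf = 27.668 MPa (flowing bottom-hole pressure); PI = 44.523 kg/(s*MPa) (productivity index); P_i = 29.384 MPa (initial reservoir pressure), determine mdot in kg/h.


mdot = (P_i - P_wf) * PI
mdot = (29.384 - 27.668) * 44.523
mdot = 76.40147 kg/s
Convert: 76.40147 kg/s * 3600.0 = 2.7505e+05 kg/h
mdot = 2.7505e+05 kg/h


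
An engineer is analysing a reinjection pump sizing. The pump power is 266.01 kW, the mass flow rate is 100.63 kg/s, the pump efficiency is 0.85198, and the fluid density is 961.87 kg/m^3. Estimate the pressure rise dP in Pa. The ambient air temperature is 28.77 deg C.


dP = P_pump * rho * eta / mdot
dP = 266.01 * 961.87 * 0.85198 / 100.63
dP = 2166.288 kPa
Convert: 2166.288 kPa * 1000.0 = 2.1663e+06 Pa
dP = 2.1663e+06 Pa


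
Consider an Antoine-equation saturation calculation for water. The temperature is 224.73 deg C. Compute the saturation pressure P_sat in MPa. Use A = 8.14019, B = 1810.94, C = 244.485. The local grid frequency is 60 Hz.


P_sat = 10^(A - B/(C + T)) / 760 * 0.101325
P_sat = 10^(8.14019 - 1810.94/(244.485 + 224.73)) / 760 * 0.101325
P_sat = 2.5444 MPa


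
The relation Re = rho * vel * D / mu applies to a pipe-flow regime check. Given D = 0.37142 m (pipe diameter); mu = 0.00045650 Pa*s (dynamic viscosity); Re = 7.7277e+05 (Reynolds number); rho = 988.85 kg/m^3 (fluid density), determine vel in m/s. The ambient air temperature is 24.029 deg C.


vel = Re * mu / (rho * D)
vel = 7.7277e+05 * 0.00045650 / (988.85 * 0.37142)
vel = 0.96050 m/s


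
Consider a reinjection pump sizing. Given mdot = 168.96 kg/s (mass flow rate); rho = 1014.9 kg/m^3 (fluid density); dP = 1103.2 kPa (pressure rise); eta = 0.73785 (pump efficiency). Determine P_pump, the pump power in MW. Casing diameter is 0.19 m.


P_pump = mdot * dP / (rho * eta)
P_pump = 168.96 * 1103.2 / (1014.9 * 0.73785)
P_pump = 248.9126 kW
Convert: 248.9126 kW * 0.001 = 0.24891 MW
P_pump = 0.24891 MW


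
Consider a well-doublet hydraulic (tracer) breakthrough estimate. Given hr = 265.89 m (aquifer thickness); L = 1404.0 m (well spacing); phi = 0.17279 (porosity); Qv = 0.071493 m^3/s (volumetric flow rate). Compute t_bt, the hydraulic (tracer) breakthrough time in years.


t_bt = pi * hr * phi * L^2 / (3 * Qv) / (365.25*86400)
t_bt = pi * 265.89 * 0.17279 * 1404.0^2 / (3 * 0.071493) / (365.25*86400)
t_bt = 42.035 years


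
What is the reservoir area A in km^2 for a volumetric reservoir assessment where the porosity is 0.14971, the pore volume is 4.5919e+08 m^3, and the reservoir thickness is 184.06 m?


A = Vp / (1e6 * hr * phi)
A = 4.5919e+08 / (1e6 * 184.06 * 0.14971)
A = 16.664 km^2


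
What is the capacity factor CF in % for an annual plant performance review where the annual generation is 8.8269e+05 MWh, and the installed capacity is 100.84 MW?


CF = E_a / (cap * 8760) * 100
CF = 8.8269e+05 / (100.84 * 8760) * 100
CF = 99.924 %


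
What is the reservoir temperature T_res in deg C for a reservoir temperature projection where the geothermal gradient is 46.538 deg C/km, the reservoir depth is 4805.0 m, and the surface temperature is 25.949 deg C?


T_res = T_surf + grad * d / 1000
T_res = 25.949 + 46.538 * 4805.0 / 1000
T_res = 249.56 deg C


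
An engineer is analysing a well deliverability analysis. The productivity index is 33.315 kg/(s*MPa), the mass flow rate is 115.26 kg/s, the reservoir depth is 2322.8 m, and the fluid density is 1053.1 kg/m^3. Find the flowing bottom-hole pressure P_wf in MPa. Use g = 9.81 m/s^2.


Step 1: P_i = rho*g*h/1e6 = 1053.1*9.81*2322.8/1e6 = 23.99664 MPa
Step 2: P_wf = P_i - mdot/PI = 23.99664 - 115.26/33.315 = 20.537 MPa
P_wf = 20.537 MPa


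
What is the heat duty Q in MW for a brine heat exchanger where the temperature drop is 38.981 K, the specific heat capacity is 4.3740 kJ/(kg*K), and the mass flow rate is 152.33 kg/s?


Q = mdot * cp * dT / 1000
Q = 152.33 * 4.3740 * 38.981 / 1000
Q = 25.973 MW


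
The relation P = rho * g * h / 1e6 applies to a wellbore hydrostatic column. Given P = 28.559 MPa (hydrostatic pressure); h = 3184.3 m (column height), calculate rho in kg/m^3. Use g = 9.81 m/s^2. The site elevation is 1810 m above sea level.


rho = P * 1e6 / (g * h)
rho = 28.559 * 1e6 / (9.81 * 3184.3)
rho = 914.24 kg/m^3


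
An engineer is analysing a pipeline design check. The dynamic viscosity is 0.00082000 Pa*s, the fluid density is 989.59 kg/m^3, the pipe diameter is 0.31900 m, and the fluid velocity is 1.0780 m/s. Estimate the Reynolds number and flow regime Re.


Step 1: Re = rho*vel*D/mu = 989.59*1.078*0.319/0.00082 = 4.1500e+05
Step 2: Re = 4.1500e+05 > 4000, so flow is turbulent.
Re = 4.1500e+05 (turbulent)


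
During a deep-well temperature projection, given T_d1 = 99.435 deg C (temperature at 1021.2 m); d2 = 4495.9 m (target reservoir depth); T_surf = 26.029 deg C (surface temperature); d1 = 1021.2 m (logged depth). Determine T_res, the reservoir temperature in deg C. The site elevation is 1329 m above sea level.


Step 1: grad = (T_d1 - T_surf)/d1 * 1000 = (99.435 - 26.029)/1021.2 * 1000 = 71.88210 deg C/km
Step 2: T_res = T_surf + grad*d2/1000 = 26.029 + 71.88210*4495.9/1000 = 349.20 deg C
T_res = 349.20 deg C
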